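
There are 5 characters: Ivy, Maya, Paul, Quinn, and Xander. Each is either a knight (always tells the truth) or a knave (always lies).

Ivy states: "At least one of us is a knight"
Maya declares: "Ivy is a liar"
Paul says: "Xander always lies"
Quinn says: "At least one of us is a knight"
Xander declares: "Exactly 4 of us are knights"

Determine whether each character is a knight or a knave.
Ivy is a knight.
Maya is a knave.
Paul is a knight.
Quinn is a knight.
Xander is a knave.

Verification:
- Ivy (knight) says "At least one of us is a knight" - this is TRUE because Ivy, Paul, and Quinn are knights.
- Maya (knave) says "Ivy is a liar" - this is FALSE (a lie) because Ivy is a knight.
- Paul (knight) says "Xander always lies" - this is TRUE because Xander is a knave.
- Quinn (knight) says "At least one of us is a knight" - this is TRUE because Ivy, Paul, and Quinn are knights.
- Xander (knave) says "Exactly 4 of us are knights" - this is FALSE (a lie) because there are 3 knights.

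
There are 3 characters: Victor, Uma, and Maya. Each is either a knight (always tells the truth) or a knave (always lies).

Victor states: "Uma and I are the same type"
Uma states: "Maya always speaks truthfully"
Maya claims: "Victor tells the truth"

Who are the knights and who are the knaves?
Victor is a knight.
Uma is a knight.
Maya is a knight.

Verification:
- Victor (knight) says "Uma and I are the same type" - this is TRUE because Victor is a knight and Uma is a knight.
- Uma (knight) says "Maya always speaks truthfully" - this is TRUE because Maya is a knight.
- Maya (knight) says "Victor tells the truth" - this is TRUE because Victor is a knight.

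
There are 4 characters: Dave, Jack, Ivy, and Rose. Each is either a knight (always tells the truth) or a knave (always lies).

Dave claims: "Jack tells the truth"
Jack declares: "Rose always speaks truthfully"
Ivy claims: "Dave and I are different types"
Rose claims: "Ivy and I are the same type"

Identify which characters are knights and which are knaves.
Dave is a knave.
Jack is a knave.
Ivy is a knight.
Rose is a knave.

Verification:
- Dave (knave) says "Jack tells the truth" - this is FALSE (a lie) because Jack is a knave.
- Jack (knave) says "Rose always speaks truthfully" - this is FALSE (a lie) because Rose is a knave.
- Ivy (knight) says "Dave and I are different types" - this is TRUE because Ivy is a knight and Dave is a knave.
- Rose (knave) says "Ivy and I are the same type" - this is FALSE (a lie) because Rose is a knave and Ivy is a knight.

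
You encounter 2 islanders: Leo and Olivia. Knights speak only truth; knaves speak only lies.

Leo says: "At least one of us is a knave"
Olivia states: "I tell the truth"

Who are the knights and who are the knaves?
Leo is a knight.
Olivia is a knave.

Verification:
- Leo (knight) says "At least one of us is a knave" - this is TRUE because Olivia is a knave.
- Olivia (knave) says "I tell the truth" - this is FALSE (a lie) because Olivia is a knave.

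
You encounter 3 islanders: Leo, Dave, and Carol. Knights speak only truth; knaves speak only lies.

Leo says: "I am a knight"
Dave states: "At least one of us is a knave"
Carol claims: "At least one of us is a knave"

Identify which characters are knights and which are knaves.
Leo is a knave.
Dave is a knight.
Carol is a knight.

Verification:
- Leo (knave) says "I am a knight" - this is FALSE (a lie) because Leo is a knave.
- Dave (knight) says "At least one of us is a knave" - this is TRUE because Leo is a knave.
- Carol (knight) says "At least one of us is a knave" - this is TRUE because Leo is a knave.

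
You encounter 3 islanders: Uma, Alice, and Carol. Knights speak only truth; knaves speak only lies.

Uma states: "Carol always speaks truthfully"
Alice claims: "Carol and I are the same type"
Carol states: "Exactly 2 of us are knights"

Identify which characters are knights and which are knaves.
Uma is a knight.
Alice is a knave.
Carol is a knight.

Verification:
- Uma (knight) says "Carol always speaks truthfully" - this is TRUE because Carol is a knight.
- Alice (knave) says "Carol and I are the same type" - this is FALSE (a lie) because Alice is a knave and Carol is a knight.
- Carol (knight) says "Exactly 2 of us are knights" - this is TRUE because there are 2 knights.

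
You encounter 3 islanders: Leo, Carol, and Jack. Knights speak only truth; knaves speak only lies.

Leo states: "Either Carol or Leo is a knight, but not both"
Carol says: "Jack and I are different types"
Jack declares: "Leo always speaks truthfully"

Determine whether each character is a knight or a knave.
Leo is a knave.
Carol is a knave.
Jack is a knave.

Verification:
- Leo (knave) says "Either Carol or Leo is a knight, but not both" - this is FALSE (a lie) because Carol is a knave and Leo is a knave.
- Carol (knave) says "Jack and I are different types" - this is FALSE (a lie) because Carol is a knave and Jack is a knave.
- Jack (knave) says "Leo always speaks truthfully" - this is FALSE (a lie) because Leo is a knave.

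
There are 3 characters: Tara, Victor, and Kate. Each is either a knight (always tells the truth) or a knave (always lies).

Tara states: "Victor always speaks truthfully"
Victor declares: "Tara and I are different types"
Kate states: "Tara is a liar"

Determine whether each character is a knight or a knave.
Tara is a knave.
Victor is a knave.
Kate is a knight.

Verification:
- Tara (knave) says "Victor always speaks truthfully" - this is FALSE (a lie) because Victor is a knave.
- Victor (knave) says "Tara and I are different types" - this is FALSE (a lie) because Victor is a knave and Tara is a knave.
- Kate (knight) says "Tara is a liar" - this is TRUE because Tara is a knave.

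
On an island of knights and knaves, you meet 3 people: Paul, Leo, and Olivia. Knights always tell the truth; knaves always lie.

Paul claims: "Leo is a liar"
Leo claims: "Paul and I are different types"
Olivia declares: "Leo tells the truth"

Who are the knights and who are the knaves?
Paul is a knave.
Leo is a knight.
Olivia is a knight.

Verification:
- Paul (knave) says "Leo is a liar" - this is FALSE (a lie) because Leo is a knight.
- Leo (knight) says "Paul and I are different types" - this is TRUE because Leo is a knight and Paul is a knave.
- Olivia (knight) says "Leo tells the truth" - this is TRUE because Leo is a knight.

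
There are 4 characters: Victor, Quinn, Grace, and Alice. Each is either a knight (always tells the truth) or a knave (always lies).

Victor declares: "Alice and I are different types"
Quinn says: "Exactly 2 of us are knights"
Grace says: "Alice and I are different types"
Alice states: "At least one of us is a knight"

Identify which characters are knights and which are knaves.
Victor is a knave.
Quinn is a knave.
Grace is a knave.
Alice is a knave.

Verification:
- Victor (knave) says "Alice and I are different types" - this is FALSE (a lie) because Victor is a knave and Alice is a knave.
- Quinn (knave) says "Exactly 2 of us are knights" - this is FALSE (a lie) because there are 0 knights.
- Grace (knave) says "Alice and I are different types" - this is FALSE (a lie) because Grace is a knave and Alice is a knave.
- Alice (knave) says "At least one of us is a knight" - this is FALSE (a lie) because no one is a knight.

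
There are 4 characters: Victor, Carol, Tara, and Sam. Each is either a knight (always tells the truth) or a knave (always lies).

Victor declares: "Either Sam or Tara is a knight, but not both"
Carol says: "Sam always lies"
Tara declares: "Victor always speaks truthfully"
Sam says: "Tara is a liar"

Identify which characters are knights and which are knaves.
Victor is a knight.
Carol is a knight.
Tara is a knight.
Sam is a knave.

Verification:
- Victor (knight) says "Either Sam or Tara is a knight, but not both" - this is TRUE because Sam is a knave and Tara is a knight.
- Carol (knight) says "Sam always lies" - this is TRUE because Sam is a knave.
- Tara (knight) says "Victor always speaks truthfully" - this is TRUE because Victor is a knight.
- Sam (knave) says "Tara is a liar" - this is FALSE (a lie) because Tara is a knight.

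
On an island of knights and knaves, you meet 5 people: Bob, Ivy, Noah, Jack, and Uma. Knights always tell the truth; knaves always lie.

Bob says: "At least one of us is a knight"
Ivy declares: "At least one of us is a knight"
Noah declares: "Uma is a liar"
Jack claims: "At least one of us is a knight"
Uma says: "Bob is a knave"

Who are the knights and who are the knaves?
Bob is a knight.
Ivy is a knight.
Noah is a knight.
Jack is a knight.
Uma is a knave.

Verification:
- Bob (knight) says "At least one of us is a knight" - this is TRUE because Bob, Ivy, Noah, and Jack are knights.
- Ivy (knight) says "At least one of us is a knight" - this is TRUE because Bob, Ivy, Noah, and Jack are knights.
- Noah (knight) says "Uma is a liar" - this is TRUE because Uma is a knave.
- Jack (knight) says "At least one of us is a knight" - this is TRUE because Bob, Ivy, Noah, and Jack are knights.
- Uma (knave) says "Bob is a knave" - this is FALSE (a lie) because Bob is a knight.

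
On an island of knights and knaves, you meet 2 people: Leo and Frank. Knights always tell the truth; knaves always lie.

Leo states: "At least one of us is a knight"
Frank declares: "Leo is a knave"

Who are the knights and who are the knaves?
Leo is a knight.
Frank is a knave.

Verification:
- Leo (knight) says "At least one of us is a knight" - this is TRUE because Leo is a knight.
- Frank (knave) says "Leo is a knave" - this is FALSE (a lie) because Leo is a knight.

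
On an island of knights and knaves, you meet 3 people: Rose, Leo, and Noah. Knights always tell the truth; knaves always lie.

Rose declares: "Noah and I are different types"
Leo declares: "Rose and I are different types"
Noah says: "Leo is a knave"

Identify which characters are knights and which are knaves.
Rose is a knave.
Leo is a knight.
Noah is a knave.

Verification:
- Rose (knave) says "Noah and I are different types" - this is FALSE (a lie) because Rose is a knave and Noah is a knave.
- Leo (knight) says "Rose and I are different types" - this is TRUE because Leo is a knight and Rose is a knave.
- Noah (knave) says "Leo is a knave" - this is FALSE (a lie) because Leo is a knight.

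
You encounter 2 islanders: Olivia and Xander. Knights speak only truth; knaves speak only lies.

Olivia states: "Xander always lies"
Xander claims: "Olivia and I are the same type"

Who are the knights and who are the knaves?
Olivia is a knight.
Xander is a knave.

Verification:
- Olivia (knight) says "Xander always lies" - this is TRUE because Xander is a knave.
- Xander (knave) says "Olivia and I are the same type" - this is FALSE (a lie) because Xander is a knave and Olivia is a knight.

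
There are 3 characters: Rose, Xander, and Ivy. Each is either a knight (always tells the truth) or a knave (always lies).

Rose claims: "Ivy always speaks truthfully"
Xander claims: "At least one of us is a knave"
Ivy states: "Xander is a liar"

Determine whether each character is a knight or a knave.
Rose is a knave.
Xander is a knight.
Ivy is a knave.

Verification:
- Rose (knave) says "Ivy always speaks truthfully" - this is FALSE (a lie) because Ivy is a knave.
- Xander (knight) says "At least one of us is a knave" - this is TRUE because Rose and Ivy are knaves.
- Ivy (knave) says "Xander is a liar" - this is FALSE (a lie) because Xander is a knight.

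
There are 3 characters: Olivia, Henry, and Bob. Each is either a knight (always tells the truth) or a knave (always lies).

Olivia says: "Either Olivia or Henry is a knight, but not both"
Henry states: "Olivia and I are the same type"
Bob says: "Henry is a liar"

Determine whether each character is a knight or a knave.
Olivia is a knight.
Henry is a knave.
Bob is a knight.

Verification:
- Olivia (knight) says "Either Olivia or Henry is a knight, but not both" - this is TRUE because Olivia is a knight and Henry is a knave.
- Henry (knave) says "Olivia and I are the same type" - this is FALSE (a lie) because Henry is a knave and Olivia is a knight.
- Bob (knight) says "Henry is a liar" - this is TRUE because Henry is a knave.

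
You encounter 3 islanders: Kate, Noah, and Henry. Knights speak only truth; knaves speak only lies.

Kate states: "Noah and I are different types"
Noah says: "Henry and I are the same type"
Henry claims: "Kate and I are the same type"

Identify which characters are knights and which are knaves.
Kate is a knight.
Noah is a knave.
Henry is a knight.

Verification:
- Kate (knight) says "Noah and I are different types" - this is TRUE because Kate is a knight and Noah is a knave.
- Noah (knave) says "Henry and I are the same type" - this is FALSE (a lie) because Noah is a knave and Henry is a knight.
- Henry (knight) says "Kate and I are the same type" - this is TRUE because Henry is a knight and Kate is a knight.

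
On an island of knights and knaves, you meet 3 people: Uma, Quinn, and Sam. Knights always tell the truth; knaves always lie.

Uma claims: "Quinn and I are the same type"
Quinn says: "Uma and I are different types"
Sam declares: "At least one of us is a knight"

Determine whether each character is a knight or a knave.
Uma is a knave.
Quinn is a knight.
Sam is a knight.

Verification:
- Uma (knave) says "Quinn and I are the same type" - this is FALSE (a lie) because Uma is a knave and Quinn is a knight.
- Quinn (knight) says "Uma and I are different types" - this is TRUE because Quinn is a knight and Uma is a knave.
- Sam (knight) says "At least one of us is a knight" - this is TRUE because Quinn and Sam are knights.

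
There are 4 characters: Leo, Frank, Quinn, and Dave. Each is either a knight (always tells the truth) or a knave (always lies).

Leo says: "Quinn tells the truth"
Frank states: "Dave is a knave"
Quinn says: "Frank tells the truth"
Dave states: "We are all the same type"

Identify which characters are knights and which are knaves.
Leo is a knight.
Frank is a knight.
Quinn is a knight.
Dave is a knave.

Verification:
- Leo (knight) says "Quinn tells the truth" - this is TRUE because Quinn is a knight.
- Frank (knight) says "Dave is a knave" - this is TRUE because Dave is a knave.
- Quinn (knight) says "Frank tells the truth" - this is TRUE because Frank is a knight.
- Dave (knave) says "We are all the same type" - this is FALSE (a lie) because Leo, Frank, and Quinn are knights and Dave is a knave.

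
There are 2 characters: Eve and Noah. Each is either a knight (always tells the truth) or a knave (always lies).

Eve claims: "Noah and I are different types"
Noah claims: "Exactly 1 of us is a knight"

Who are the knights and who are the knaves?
Eve is a knave.
Noah is a knave.

Verification:
- Eve (knave) says "Noah and I are different types" - this is FALSE (a lie) because Eve is a knave and Noah is a knave.
- Noah (knave) says "Exactly 1 of us is a knight" - this is FALSE (a lie) because there are 0 knights.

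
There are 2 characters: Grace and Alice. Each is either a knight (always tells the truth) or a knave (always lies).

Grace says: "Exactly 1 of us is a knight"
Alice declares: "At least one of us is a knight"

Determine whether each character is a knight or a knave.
Grace is a knave.
Alice is a knave.

Verification:
- Grace (knave) says "Exactly 1 of us is a knight" - this is FALSE (a lie) because there are 0 knights.
- Alice (knave) says "At least one of us is a knight" - this is FALSE (a lie) because no one is a knight.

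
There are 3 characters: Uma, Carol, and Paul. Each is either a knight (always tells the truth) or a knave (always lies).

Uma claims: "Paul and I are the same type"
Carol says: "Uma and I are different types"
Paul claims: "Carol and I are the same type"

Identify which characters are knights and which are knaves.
Uma is a knave.
Carol is a knight.
Paul is a knight.

Verification:
- Uma (knave) says "Paul and I are the same type" - this is FALSE (a lie) because Uma is a knave and Paul is a knight.
- Carol (knight) says "Uma and I are different types" - this is TRUE because Carol is a knight and Uma is a knave.
- Paul (knight) says "Carol and I are the same type" - this is TRUE because Paul is a knight and Carol is a knight.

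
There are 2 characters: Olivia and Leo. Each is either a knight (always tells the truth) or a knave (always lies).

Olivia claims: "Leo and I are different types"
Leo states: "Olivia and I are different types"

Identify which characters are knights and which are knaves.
Olivia is a knave.
Leo is a knave.

Verification:
- Olivia (knave) says "Leo and I are different types" - this is FALSE (a lie) because Olivia is a knave and Leo is a knave.
- Leo (knave) says "Olivia and I are different types" - this is FALSE (a lie) because Leo is a knave and Olivia is a knave.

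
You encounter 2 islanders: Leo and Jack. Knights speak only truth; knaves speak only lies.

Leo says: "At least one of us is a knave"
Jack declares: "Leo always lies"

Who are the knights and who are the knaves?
Leo is a knight.
Jack is a knave.

Verification:
- Leo (knight) says "At least one of us is a knave" - this is TRUE because Jack is a knave.
- Jack (knave) says "Leo always lies" - this is FALSE (a lie) because Leo is a knight.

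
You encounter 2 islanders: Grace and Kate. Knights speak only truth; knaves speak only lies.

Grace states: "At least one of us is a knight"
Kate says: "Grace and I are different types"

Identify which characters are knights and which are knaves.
Grace is a knave.
Kate is a knave.

Verification:
- Grace (knave) says "At least one of us is a knight" - this is FALSE (a lie) because no one is a knight.
- Kate (knave) says "Grace and I are different types" - this is FALSE (a lie) because Kate is a knave and Grace is a knave.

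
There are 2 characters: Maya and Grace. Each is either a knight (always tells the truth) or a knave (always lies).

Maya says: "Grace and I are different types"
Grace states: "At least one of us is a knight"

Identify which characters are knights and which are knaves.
Maya is a knave.
Grace is a knave.

Verification:
- Maya (knave) says "Grace and I are different types" - this is FALSE (a lie) because Maya is a knave and Grace is a knave.
- Grace (knave) says "At least one of us is a knight" - this is FALSE (a lie) because no one is a knight.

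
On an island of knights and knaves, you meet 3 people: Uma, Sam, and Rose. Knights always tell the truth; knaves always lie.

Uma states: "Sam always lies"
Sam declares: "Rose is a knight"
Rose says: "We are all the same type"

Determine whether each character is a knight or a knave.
Uma is a knight.
Sam is a knave.
Rose is a knave.

Verification:
- Uma (knight) says "Sam always lies" - this is TRUE because Sam is a knave.
- Sam (knave) says "Rose is a knight" - this is FALSE (a lie) because Rose is a knave.
- Rose (knave) says "We are all the same type" - this is FALSE (a lie) because Uma is a knight and Sam and Rose are knaves.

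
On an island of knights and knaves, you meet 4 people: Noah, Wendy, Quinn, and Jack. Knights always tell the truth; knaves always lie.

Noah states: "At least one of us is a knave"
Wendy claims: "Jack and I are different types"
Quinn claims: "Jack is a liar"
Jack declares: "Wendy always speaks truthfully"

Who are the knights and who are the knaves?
Noah is a knight.
Wendy is a knave.
Quinn is a knight.
Jack is a knave.

Verification:
- Noah (knight) says "At least one of us is a knave" - this is TRUE because Wendy and Jack are knaves.
- Wendy (knave) says "Jack and I are different types" - this is FALSE (a lie) because Wendy is a knave and Jack is a knave.
- Quinn (knight) says "Jack is a liar" - this is TRUE because Jack is a knave.
- Jack (knave) says "Wendy always speaks truthfully" - this is FALSE (a lie) because Wendy is a knave.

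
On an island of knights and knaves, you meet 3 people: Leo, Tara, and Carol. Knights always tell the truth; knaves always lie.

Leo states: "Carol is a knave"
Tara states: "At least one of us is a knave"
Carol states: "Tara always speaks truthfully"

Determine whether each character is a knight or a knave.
Leo is a knave.
Tara is a knight.
Carol is a knight.

Verification:
- Leo (knave) says "Carol is a knave" - this is FALSE (a lie) because Carol is a knight.
- Tara (knight) says "At least one of us is a knave" - this is TRUE because Leo is a knave.
- Carol (knight) says "Tara always speaks truthfully" - this is TRUE because Tara is a knight.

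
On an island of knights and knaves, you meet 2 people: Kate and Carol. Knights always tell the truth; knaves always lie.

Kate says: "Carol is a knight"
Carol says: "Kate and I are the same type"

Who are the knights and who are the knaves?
Kate is a knight.
Carol is a knight.

Verification:
- Kate (knight) says "Carol is a knight" - this is TRUE because Carol is a knight.
- Carol (knight) says "Kate and I are the same type" - this is TRUE because Carol is a knight and Kate is a knight.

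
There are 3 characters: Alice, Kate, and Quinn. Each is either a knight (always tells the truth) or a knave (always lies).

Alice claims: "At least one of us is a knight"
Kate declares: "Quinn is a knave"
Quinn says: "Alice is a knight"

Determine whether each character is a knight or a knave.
Alice is a knight.
Kate is a knave.
Quinn is a knight.

Verification:
- Alice (knight) says "At least one of us is a knight" - this is TRUE because Alice and Quinn are knights.
- Kate (knave) says "Quinn is a knave" - this is FALSE (a lie) because Quinn is a knight.
- Quinn (knight) says "Alice is a knight" - this is TRUE because Alice is a knight.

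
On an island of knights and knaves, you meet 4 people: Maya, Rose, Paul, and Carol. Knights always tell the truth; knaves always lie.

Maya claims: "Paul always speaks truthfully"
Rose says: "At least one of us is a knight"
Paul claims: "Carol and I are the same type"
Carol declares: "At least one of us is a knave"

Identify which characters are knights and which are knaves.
Maya is a knave.
Rose is a knight.
Paul is a knave.
Carol is a knight.

Verification:
- Maya (knave) says "Paul always speaks truthfully" - this is FALSE (a lie) because Paul is a knave.
- Rose (knight) says "At least one of us is a knight" - this is TRUE because Rose and Carol are knights.
- Paul (knave) says "Carol and I are the same type" - this is FALSE (a lie) because Paul is a knave and Carol is a knight.
- Carol (knight) says "At least one of us is a knave" - this is TRUE because Maya and Paul are knaves.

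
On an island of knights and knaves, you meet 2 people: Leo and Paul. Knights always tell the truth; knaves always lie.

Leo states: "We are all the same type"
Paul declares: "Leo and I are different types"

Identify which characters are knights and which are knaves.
Leo is a knave.
Paul is a knight.

Verification:
- Leo (knave) says "We are all the same type" - this is FALSE (a lie) because Paul is a knight and Leo is a knave.
- Paul (knight) says "Leo and I are different types" - this is TRUE because Paul is a knight and Leo is a knave.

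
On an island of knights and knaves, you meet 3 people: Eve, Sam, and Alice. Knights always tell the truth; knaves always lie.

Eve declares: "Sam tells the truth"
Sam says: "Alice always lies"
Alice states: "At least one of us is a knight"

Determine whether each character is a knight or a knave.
Eve is a knave.
Sam is a knave.
Alice is a knight.

Verification:
- Eve (knave) says "Sam tells the truth" - this is FALSE (a lie) because Sam is a knave.
- Sam (knave) says "Alice always lies" - this is FALSE (a lie) because Alice is a knight.
- Alice (knight) says "At least one of us is a knight" - this is TRUE because Alice is a knight.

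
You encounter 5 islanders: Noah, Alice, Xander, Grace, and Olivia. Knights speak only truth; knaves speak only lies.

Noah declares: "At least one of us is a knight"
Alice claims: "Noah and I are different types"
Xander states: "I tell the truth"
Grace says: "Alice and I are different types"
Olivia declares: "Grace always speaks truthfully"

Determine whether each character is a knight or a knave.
Noah is a knave.
Alice is a knave.
Xander is a knave.
Grace is a knave.
Olivia is a knave.

Verification:
- Noah (knave) says "At least one of us is a knight" - this is FALSE (a lie) because no one is a knight.
- Alice (knave) says "Noah and I are different types" - this is FALSE (a lie) because Alice is a knave and Noah is a knave.
- Xander (knave) says "I tell the truth" - this is FALSE (a lie) because Xander is a knave.
- Grace (knave) says "Alice and I are different types" - this is FALSE (a lie) because Grace is a knave and Alice is a knave.
- Olivia (knave) says "Grace always speaks truthfully" - this is FALSE (a lie) because Grace is a knave.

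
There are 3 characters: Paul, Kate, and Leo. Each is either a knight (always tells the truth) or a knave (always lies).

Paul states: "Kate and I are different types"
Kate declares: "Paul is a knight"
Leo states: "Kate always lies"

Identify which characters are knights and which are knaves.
Paul is a knave.
Kate is a knave.
Leo is a knight.

Verification:
- Paul (knave) says "Kate and I are different types" - this is FALSE (a lie) because Paul is a knave and Kate is a knave.
- Kate (knave) says "Paul is a knight" - this is FALSE (a lie) because Paul is a knave.
- Leo (knight) says "Kate always lies" - this is TRUE because Kate is a knave.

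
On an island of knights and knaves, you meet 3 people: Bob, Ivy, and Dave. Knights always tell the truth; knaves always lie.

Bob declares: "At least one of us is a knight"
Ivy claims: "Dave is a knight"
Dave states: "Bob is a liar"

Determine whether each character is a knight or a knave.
Bob is a knight.
Ivy is a knave.
Dave is a knave.

Verification:
- Bob (knight) says "At least one of us is a knight" - this is TRUE because Bob is a knight.
- Ivy (knave) says "Dave is a knight" - this is FALSE (a lie) because Dave is a knave.
- Dave (knave) says "Bob is a liar" - this is FALSE (a lie) because Bob is a knight.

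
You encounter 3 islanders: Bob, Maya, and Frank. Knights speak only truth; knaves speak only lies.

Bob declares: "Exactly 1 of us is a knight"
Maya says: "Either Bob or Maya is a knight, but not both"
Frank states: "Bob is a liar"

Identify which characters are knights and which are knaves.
Bob is a knave.
Maya is a knight.
Frank is a knight.

Verification:
- Bob (knave) says "Exactly 1 of us is a knight" - this is FALSE (a lie) because there are 2 knights.
- Maya (knight) says "Either Bob or Maya is a knight, but not both" - this is TRUE because Bob is a knave and Maya is a knight.
- Frank (knight) says "Bob is a liar" - this is TRUE because Bob is a knave.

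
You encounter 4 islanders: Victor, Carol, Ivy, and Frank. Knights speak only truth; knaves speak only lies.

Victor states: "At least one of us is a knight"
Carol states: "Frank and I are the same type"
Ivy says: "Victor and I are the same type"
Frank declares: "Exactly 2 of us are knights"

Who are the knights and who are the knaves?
Victor is a knight.
Carol is a knave.
Ivy is a knave.
Frank is a knight.

Verification:
- Victor (knight) says "At least one of us is a knight" - this is TRUE because Victor and Frank are knights.
- Carol (knave) says "Frank and I are the same type" - this is FALSE (a lie) because Carol is a knave and Frank is a knight.
- Ivy (knave) says "Victor and I are the same type" - this is FALSE (a lie) because Ivy is a knave and Victor is a knight.
- Frank (knight) says "Exactly 2 of us are knights" - this is TRUE because there are 2 knights.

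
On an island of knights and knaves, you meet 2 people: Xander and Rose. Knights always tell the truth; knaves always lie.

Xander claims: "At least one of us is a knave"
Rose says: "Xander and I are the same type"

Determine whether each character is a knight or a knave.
Xander is a knight.
Rose is a knave.

Verification:
- Xander (knight) says "At least one of us is a knave" - this is TRUE because Rose is a knave.
- Rose (knave) says "Xander and I are the same type" - this is FALSE (a lie) because Rose is a knave and Xander is a knight.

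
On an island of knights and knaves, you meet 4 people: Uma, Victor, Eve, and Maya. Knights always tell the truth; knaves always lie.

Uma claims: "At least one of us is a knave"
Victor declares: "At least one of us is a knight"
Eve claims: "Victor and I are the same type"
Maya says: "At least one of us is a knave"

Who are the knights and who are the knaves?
Uma is a knight.
Victor is a knight.
Eve is a knave.
Maya is a knight.

Verification:
- Uma (knight) says "At least one of us is a knave" - this is TRUE because Eve is a knave.
- Victor (knight) says "At least one of us is a knight" - this is TRUE because Uma, Victor, and Maya are knights.
- Eve (knave) says "Victor and I are the same type" - this is FALSE (a lie) because Eve is a knave and Victor is a knight.
- Maya (knight) says "At least one of us is a knave" - this is TRUE because Eve is a knave.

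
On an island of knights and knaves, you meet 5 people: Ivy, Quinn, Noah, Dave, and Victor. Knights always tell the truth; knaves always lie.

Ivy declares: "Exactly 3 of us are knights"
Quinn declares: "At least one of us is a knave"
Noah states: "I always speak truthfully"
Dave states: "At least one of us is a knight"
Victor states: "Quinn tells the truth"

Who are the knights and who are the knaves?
Ivy is a knave.
Quinn is a knight.
Noah is a knight.
Dave is a knight.
Victor is a knight.

Verification:
- Ivy (knave) says "Exactly 3 of us are knights" - this is FALSE (a lie) because there are 4 knights.
- Quinn (knight) says "At least one of us is a knave" - this is TRUE because Ivy is a knave.
- Noah (knight) says "I always speak truthfully" - this is TRUE because Noah is a knight.
- Dave (knight) says "At least one of us is a knight" - this is TRUE because Quinn, Noah, Dave, and Victor are knights.
- Victor (knight) says "Quinn tells the truth" - this is TRUE because Quinn is a knight.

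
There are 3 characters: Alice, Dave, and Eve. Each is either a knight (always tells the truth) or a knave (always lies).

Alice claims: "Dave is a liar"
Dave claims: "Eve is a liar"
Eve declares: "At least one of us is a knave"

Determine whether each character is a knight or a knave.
Alice is a knight.
Dave is a knave.
Eve is a knight.

Verification:
- Alice (knight) says "Dave is a liar" - this is TRUE because Dave is a knave.
- Dave (knave) says "Eve is a liar" - this is FALSE (a lie) because Eve is a knight.
- Eve (knight) says "At least one of us is a knave" - this is TRUE because Dave is a knave.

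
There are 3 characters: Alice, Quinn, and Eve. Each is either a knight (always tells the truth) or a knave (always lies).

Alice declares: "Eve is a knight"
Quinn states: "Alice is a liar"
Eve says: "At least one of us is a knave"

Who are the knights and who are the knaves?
Alice is a knight.
Quinn is a knave.
Eve is a knight.

Verification:
- Alice (knight) says "Eve is a knight" - this is TRUE because Eve is a knight.
- Quinn (knave) says "Alice is a liar" - this is FALSE (a lie) because Alice is a knight.
- Eve (knight) says "At least one of us is a knave" - this is TRUE because Quinn is a knave.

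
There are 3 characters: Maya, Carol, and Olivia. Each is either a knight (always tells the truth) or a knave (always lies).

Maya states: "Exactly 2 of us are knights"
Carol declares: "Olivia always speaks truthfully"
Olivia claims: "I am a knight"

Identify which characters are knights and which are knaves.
Maya is a knave.
Carol is a knave.
Olivia is a knave.

Verification:
- Maya (knave) says "Exactly 2 of us are knights" - this is FALSE (a lie) because there are 0 knights.
- Carol (knave) says "Olivia always speaks truthfully" - this is FALSE (a lie) because Olivia is a knave.
- Olivia (knave) says "I am a knight" - this is FALSE (a lie) because Olivia is a knave.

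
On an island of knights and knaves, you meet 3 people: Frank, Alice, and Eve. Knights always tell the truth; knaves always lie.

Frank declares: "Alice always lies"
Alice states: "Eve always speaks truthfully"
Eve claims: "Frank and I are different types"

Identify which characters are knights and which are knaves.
Frank is a knave.
Alice is a knight.
Eve is a knight.

Verification:
- Frank (knave) says "Alice always lies" - this is FALSE (a lie) because Alice is a knight.
- Alice (knight) says "Eve always speaks truthfully" - this is TRUE because Eve is a knight.
- Eve (knight) says "Frank and I are different types" - this is TRUE because Eve is a knight and Frank is a knave.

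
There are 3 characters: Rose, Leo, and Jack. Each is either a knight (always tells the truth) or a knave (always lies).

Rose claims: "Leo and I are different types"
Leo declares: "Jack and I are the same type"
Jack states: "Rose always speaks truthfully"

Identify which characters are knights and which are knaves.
Rose is a knight.
Leo is a knave.
Jack is a knight.

Verification:
- Rose (knight) says "Leo and I are different types" - this is TRUE because Rose is a knight and Leo is a knave.
- Leo (knave) says "Jack and I are the same type" - this is FALSE (a lie) because Leo is a knave and Jack is a knight.
- Jack (knight) says "Rose always speaks truthfully" - this is TRUE because Rose is a knight.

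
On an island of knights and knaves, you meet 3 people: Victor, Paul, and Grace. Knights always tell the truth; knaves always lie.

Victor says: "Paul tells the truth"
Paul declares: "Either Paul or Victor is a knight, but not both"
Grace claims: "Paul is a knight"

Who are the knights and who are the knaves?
Victor is a knave.
Paul is a knave.
Grace is a knave.

Verification:
- Victor (knave) says "Paul tells the truth" - this is FALSE (a lie) because Paul is a knave.
- Paul (knave) says "Either Paul or Victor is a knight, but not both" - this is FALSE (a lie) because Paul is a knave and Victor is a knave.
- Grace (knave) says "Paul is a knight" - this is FALSE (a lie) because Paul is a knave.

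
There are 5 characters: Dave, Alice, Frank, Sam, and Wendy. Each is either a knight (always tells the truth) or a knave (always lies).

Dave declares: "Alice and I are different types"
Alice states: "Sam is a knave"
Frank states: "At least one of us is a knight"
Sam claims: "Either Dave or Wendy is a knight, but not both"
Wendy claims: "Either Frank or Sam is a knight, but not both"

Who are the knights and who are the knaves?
Dave is a knight.
Alice is a knave.
Frank is a knight.
Sam is a knight.
Wendy is a knave.

Verification:
- Dave (knight) says "Alice and I are different types" - this is TRUE because Dave is a knight and Alice is a knave.
- Alice (knave) says "Sam is a knave" - this is FALSE (a lie) because Sam is a knight.
- Frank (knight) says "At least one of us is a knight" - this is TRUE because Dave, Frank, and Sam are knights.
- Sam (knight) says "Either Dave or Wendy is a knight, but not both" - this is TRUE because Dave is a knight and Wendy is a knave.
- Wendy (knave) says "Either Frank or Sam is a knight, but not both" - this is FALSE (a lie) because Frank is a knight and Sam is a knight.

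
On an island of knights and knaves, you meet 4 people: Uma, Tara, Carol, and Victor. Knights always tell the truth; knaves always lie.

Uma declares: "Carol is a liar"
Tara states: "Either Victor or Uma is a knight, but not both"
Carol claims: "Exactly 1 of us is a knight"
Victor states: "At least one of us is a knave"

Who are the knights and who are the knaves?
Uma is a knight.
Tara is a knave.
Carol is a knave.
Victor is a knight.

Verification:
- Uma (knight) says "Carol is a liar" - this is TRUE because Carol is a knave.
- Tara (knave) says "Either Victor or Uma is a knight, but not both" - this is FALSE (a lie) because Victor is a knight and Uma is a knight.
- Carol (knave) says "Exactly 1 of us is a knight" - this is FALSE (a lie) because there are 2 knights.
- Victor (knight) says "At least one of us is a knave" - this is TRUE because Tara and Carol are knaves.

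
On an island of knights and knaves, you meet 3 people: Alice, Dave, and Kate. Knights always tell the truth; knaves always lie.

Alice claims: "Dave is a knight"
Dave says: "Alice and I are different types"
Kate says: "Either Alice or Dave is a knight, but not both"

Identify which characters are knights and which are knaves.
Alice is a knave.
Dave is a knave.
Kate is a knave.

Verification:
- Alice (knave) says "Dave is a knight" - this is FALSE (a lie) because Dave is a knave.
- Dave (knave) says "Alice and I are different types" - this is FALSE (a lie) because Dave is a knave and Alice is a knave.
- Kate (knave) says "Either Alice or Dave is a knight, but not both" - this is FALSE (a lie) because Alice is a knave and Dave is a knave.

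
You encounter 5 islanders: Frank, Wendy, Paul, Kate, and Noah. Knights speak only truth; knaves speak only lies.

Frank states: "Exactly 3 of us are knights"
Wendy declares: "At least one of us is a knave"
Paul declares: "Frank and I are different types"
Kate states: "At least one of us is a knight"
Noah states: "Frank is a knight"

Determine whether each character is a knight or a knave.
Frank is a knave.
Wendy is a knight.
Paul is a knave.
Kate is a knight.
Noah is a knave.

Verification:
- Frank (knave) says "Exactly 3 of us are knights" - this is FALSE (a lie) because there are 2 knights.
- Wendy (knight) says "At least one of us is a knave" - this is TRUE because Frank, Paul, and Noah are knaves.
- Paul (knave) says "Frank and I are different types" - this is FALSE (a lie) because Paul is a knave and Frank is a knave.
- Kate (knight) says "At least one of us is a knight" - this is TRUE because Wendy and Kate are knights.
- Noah (knave) says "Frank is a knight" - this is FALSE (a lie) because Frank is a knave.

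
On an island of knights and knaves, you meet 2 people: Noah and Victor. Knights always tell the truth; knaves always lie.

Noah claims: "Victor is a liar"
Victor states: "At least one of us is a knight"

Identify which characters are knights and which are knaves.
Noah is a knave.
Victor is a knight.

Verification:
- Noah (knave) says "Victor is a liar" - this is FALSE (a lie) because Victor is a knight.
- Victor (knight) says "At least one of us is a knight" - this is TRUE because Victor is a knight.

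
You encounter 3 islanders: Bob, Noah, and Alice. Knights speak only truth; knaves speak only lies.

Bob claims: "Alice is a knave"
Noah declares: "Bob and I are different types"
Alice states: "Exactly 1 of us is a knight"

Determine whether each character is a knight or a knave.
Bob is a knave.
Noah is a knave.
Alice is a knight.

Verification:
- Bob (knave) says "Alice is a knave" - this is FALSE (a lie) because Alice is a knight.
- Noah (knave) says "Bob and I are different types" - this is FALSE (a lie) because Noah is a knave and Bob is a knave.
- Alice (knight) says "Exactly 1 of us is a knight" - this is TRUE because there are 1 knights.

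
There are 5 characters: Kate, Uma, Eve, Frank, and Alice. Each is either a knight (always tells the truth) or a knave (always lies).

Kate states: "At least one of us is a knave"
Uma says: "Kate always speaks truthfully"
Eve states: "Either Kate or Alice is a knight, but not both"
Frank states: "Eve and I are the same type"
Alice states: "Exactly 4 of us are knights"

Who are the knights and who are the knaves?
Kate is a knight.
Uma is a knight.
Eve is a knight.
Frank is a knave.
Alice is a knave.

Verification:
- Kate (knight) says "At least one of us is a knave" - this is TRUE because Frank and Alice are knaves.
- Uma (knight) says "Kate always speaks truthfully" - this is TRUE because Kate is a knight.
- Eve (knight) says "Either Kate or Alice is a knight, but not both" - this is TRUE because Kate is a knight and Alice is a knave.
- Frank (knave) says "Eve and I are the same type" - this is FALSE (a lie) because Frank is a knave and Eve is a knight.
- Alice (knave) says "Exactly 4 of us are knights" - this is FALSE (a lie) because there are 3 knights.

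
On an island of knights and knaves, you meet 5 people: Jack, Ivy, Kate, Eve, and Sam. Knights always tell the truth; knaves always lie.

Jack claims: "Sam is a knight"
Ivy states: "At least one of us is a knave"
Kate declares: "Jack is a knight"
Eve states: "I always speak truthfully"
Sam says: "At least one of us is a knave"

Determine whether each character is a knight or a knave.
Jack is a knight.
Ivy is a knight.
Kate is a knight.
Eve is a knave.
Sam is a knight.

Verification:
- Jack (knight) says "Sam is a knight" - this is TRUE because Sam is a knight.
- Ivy (knight) says "At least one of us is a knave" - this is TRUE because Eve is a knave.
- Kate (knight) says "Jack is a knight" - this is TRUE because Jack is a knight.
- Eve (knave) says "I always speak truthfully" - this is FALSE (a lie) because Eve is a knave.
- Sam (knight) says "At least one of us is a knave" - this is TRUE because Eve is a knave.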